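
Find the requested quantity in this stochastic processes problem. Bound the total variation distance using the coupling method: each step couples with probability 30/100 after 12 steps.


TV distance bound <= (1-delta)^n
= (1 - 0.3000)^12
= 0.7000^12
= 0.0138

0.0138


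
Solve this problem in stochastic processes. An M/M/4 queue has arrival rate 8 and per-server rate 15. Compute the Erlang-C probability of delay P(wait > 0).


a = lambda/mu = 0.5333
rho = a/c = 0.1333
Erlang-C formula applied:
C(c,a) = 0.0023

0.0023


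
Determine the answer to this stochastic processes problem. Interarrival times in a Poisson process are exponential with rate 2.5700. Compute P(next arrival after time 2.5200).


P(X > t) = exp(-lambda * t)
= exp(-2.5700 * 2.5200)
= exp(-6.4764) = 0.0015

0.0015


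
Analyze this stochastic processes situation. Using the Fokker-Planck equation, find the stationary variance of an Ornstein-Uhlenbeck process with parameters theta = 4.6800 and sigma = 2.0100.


Stationary variance = sigma^2 / (2*theta)
= 2.0100^2 / (2*4.6800)
= 4.0401 / 9.3600
= 0.4316

0.4316


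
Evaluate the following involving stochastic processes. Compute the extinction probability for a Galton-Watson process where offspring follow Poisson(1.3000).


Since mu = 1.3000 > 1, extinction prob q < 1.
Solve s = exp(mu*(s-1)) iteratively.
q = 0.5770

0.5770


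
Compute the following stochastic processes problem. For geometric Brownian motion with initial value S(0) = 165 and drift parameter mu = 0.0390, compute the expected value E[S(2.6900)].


E[S(t)] = S(0) * exp(mu * t)
= 165 * exp(0.0390 * 2.6900)
= 165 * 1.1106
= 183.2508

183.2508


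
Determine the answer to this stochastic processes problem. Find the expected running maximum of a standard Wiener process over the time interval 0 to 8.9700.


E(max B(s)) = sqrt(2t/pi)
= sqrt(2*8.9700/pi)
= sqrt(5.7105)
= 2.3897

2.3897


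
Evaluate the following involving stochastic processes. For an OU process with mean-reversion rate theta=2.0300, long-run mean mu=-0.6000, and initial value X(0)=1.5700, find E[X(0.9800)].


E[X(t)] = mu + (X(0) - mu)*exp(-theta*t)
= -0.6000 + (1.5700 - -0.6000)*exp(-2.0300*0.9800)
= -0.6000 + 2.1700 * 0.1368
= -0.3032

-0.3032


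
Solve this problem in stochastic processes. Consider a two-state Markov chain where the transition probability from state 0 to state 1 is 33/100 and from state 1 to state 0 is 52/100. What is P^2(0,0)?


Computing P^2 by matrix multiplication.
P = [[0.6700, 0.3300], [0.5200, 0.4800]]
After raising P to the power 2:
P^2(0,0) = 0.6205

0.6205


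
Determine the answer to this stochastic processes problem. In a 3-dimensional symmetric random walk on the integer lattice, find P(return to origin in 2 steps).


P(return in 2 steps) = P(reverse first step) = 1/(2d)
= 1/6
= 0.1667

0.1667


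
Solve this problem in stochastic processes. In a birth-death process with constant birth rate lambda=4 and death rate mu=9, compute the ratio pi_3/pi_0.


For birth-death process, pi_n/pi_0 = (lambda/mu)^n
= (4/9)^3
= 0.0878

0.0878


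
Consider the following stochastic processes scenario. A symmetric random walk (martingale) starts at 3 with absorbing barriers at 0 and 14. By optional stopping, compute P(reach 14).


By optional stopping theorem: E(M at tau) = M(0) = 3
P(hit 14)*14 + P(hit 0)*0 = 3
P(hit 14) = (3 - 0)/(14 - 0) = 3/14 = 0.2143

0.2143


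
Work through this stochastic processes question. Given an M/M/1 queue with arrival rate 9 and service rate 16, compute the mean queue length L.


rho = 9/16 = 0.5625
L = rho/(1-rho)
= 0.5625/0.4375
= 1.2857

1.2857


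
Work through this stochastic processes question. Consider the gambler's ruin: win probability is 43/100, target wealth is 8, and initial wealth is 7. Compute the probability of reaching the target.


Gambler's ruin formula:
r = q/p = 0.5700/0.4300 = 1.3256
P(win) = (1 - r^i)/(1 - r^N)
= (1 - 1.3256^7)/(1 - 1.3256^8)
= 0.7256

0.7256


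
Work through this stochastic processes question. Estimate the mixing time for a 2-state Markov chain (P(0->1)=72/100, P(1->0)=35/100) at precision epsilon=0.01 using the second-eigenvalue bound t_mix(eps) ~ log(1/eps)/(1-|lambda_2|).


lambda_2 = |1 - p01 - p10| = |1 - 0.7200 - 0.3500| = 0.0700
t_mix ~ log(1/eps)/(1 - |lambda_2|)
= log(100)/(1 - 0.0700) = 4.6052/0.9300
= 4.9518

4.9518


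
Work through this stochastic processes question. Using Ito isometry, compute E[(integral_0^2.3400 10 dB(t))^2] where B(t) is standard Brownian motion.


By Ito isometry: E[(int f dB)^2] = int f^2 dt
= 10^2 * 2.3400
= 100 * 2.3400 = 234.0000

234.0000


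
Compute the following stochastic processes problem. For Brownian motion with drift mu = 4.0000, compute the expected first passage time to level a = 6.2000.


Expected first passage time = a/mu
= 6.2000/4.0000
= 1.5500

1.5500


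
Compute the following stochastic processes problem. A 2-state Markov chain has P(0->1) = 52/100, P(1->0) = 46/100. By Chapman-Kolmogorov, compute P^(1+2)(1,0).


P^3 = P^1 * P^2
Computing via matrix multiplication of the transition matrix.
Entry (1,0) of P^3 = 0.4694

0.4694


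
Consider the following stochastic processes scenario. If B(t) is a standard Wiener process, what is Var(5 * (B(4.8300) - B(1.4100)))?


Var(alpha*(B(t)-B(s))) = alpha^2 * (t-s)
= 5^2 * (4.8300 - 1.4100)
= 25 * 3.4200
= 85.5000

85.5000


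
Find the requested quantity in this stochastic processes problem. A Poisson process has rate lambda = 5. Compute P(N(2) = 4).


P(N(t)=k) = (lambda*t)^k * exp(-lambda*t) / k!
lambda*t = 10
= 10^4 * exp(-10) / 4!
= 10000 * 4.5400e-05 / 24
= 0.0189

0.0189


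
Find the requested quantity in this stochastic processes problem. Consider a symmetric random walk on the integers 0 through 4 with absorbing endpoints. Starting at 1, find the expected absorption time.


For symmetric RW on 0,...,N with absorbing barriers, E(i) = i*(N-i)
E(1) = 1 * 3 = 3

3


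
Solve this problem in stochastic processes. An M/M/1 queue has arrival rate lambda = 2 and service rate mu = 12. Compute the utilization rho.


rho = lambda/mu
= 2/12
= 0.1667

0.1667


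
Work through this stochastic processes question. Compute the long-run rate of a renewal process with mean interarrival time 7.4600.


Long-run renewal rate = 1/E(X)
= 1/7.4600
= 0.1340

0.1340


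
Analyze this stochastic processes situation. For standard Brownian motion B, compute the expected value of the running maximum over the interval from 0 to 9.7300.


E(max B(s)) = sqrt(2t/pi)
= sqrt(2*9.7300/pi)
= sqrt(6.1943)
= 2.4888

2.4888


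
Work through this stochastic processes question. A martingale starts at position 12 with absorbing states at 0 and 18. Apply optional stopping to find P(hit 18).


By optional stopping theorem: E(M at tau) = M(0) = 12
P(hit 18)*18 + P(hit 0)*0 = 12
P(hit 18) = (12 - 0)/(18 - 0) = 2/3 = 0.6667

0.6667


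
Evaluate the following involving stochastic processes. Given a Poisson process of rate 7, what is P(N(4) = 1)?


P(N(t)=k) = (lambda*t)^k * exp(-lambda*t) / k!
lambda*t = 28
= 28^1 * exp(-28) / 1!
= 28 * 6.9144e-13 / 1
= 1.9360e-11

1.9360e-11


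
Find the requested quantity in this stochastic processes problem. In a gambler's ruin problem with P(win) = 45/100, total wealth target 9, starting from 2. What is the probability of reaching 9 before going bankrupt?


Gambler's ruin formula:
r = q/p = 0.5500/0.4500 = 1.2222
P(win) = (1 - r^i)/(1 - r^N)
= (1 - 1.2222^2)/(1 - 1.2222^9)
= 0.0971

0.0971


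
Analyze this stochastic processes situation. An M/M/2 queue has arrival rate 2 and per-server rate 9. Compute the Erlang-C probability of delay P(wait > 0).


a = lambda/mu = 0.2222
rho = a/c = 0.1111
Erlang-C formula applied:
C(c,a) = 0.0222

0.0222


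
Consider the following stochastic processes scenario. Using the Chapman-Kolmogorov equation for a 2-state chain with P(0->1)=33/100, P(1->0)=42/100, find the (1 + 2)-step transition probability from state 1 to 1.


P^3 = P^1 * P^2
Computing via matrix multiplication of the transition matrix.
Entry (1,1) of P^3 = 0.4488

0.4488


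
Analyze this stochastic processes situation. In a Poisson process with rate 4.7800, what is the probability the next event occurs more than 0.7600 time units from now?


P(X > t) = exp(-lambda * t)
= exp(-4.7800 * 0.7600)
= exp(-3.6328) = 0.0264

0.0264


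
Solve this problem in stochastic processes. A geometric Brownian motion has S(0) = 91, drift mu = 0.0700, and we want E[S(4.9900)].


E[S(t)] = S(0) * exp(mu * t)
= 91 * exp(0.0700 * 4.9900)
= 91 * 1.4181
= 129.0448

129.0448


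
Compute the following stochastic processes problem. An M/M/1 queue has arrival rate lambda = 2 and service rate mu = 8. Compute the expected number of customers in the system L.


rho = 2/8 = 0.2500
L = rho/(1-rho)
= 0.2500/0.7500
= 0.3333

0.3333


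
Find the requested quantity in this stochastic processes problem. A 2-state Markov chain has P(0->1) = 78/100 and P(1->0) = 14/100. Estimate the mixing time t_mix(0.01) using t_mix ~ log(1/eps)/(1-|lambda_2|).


lambda_2 = |1 - p01 - p10| = |1 - 0.7800 - 0.1400| = 0.0800
t_mix ~ log(1/eps)/(1 - |lambda_2|)
= log(100)/(1 - 0.0800) = 4.6052/0.9200
= 5.0056

5.0056


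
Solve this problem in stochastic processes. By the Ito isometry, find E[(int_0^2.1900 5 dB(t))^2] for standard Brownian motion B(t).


By Ito isometry: E[(int f dB)^2] = int f^2 dt
= 5^2 * 2.1900
= 25 * 2.1900 = 54.7500

54.7500


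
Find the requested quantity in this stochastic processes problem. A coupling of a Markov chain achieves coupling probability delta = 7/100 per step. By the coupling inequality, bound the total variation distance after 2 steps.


TV distance bound <= (1-delta)^n
= (1 - 0.0700)^2
= 0.9300^2
= 0.8649

0.8649


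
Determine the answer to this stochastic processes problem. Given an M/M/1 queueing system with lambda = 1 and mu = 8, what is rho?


rho = lambda/mu
= 1/8
= 0.1250

0.1250


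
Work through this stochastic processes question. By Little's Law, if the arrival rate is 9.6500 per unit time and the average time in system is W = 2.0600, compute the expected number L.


Little's Law: L = lambda * W
= 9.6500 * 2.0600
= 19.8790

19.8790


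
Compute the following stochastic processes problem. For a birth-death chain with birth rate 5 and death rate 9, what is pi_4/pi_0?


For birth-death process, pi_n/pi_0 = (lambda/mu)^n
= (5/9)^4
= 0.0953

0.0953


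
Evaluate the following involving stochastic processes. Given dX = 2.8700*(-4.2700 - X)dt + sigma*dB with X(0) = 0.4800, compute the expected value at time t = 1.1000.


E[X(t)] = mu + (X(0) - mu)*exp(-theta*t)
= -4.2700 + (0.4800 - -4.2700)*exp(-2.8700*1.1000)
= -4.2700 + 4.7500 * 0.0426
= -4.0679

-4.0679


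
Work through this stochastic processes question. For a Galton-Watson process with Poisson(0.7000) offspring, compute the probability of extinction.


Since mu = 0.7000 <= 1, extinction probability = 1.

1.0000


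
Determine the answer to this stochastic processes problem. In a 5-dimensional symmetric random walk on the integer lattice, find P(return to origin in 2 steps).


P(return in 2 steps) = P(reverse first step) = 1/(2d)
= 1/10
= 0.1000

0.1000


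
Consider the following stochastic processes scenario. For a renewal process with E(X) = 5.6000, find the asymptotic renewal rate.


Long-run renewal rate = 1/E(X)
= 1/5.6000
= 0.1786

0.1786


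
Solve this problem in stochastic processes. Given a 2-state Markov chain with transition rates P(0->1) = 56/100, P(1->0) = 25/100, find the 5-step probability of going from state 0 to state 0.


Computing P^5 by matrix multiplication.
P = [[0.4400, 0.5600], [0.2500, 0.7500]]
After raising P to the power 5:
P^5(0,0) = 0.3088

0.3088


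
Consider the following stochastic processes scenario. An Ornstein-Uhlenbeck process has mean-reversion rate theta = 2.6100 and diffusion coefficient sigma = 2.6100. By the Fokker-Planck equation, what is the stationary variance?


Stationary variance = sigma^2 / (2*theta)
= 2.6100^2 / (2*2.6100)
= 6.8121 / 5.2200
= 1.3050

1.3050


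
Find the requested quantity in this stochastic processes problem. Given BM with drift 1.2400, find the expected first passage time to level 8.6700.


Expected first passage time = a/mu
= 8.6700/1.2400
= 6.9919

6.9919


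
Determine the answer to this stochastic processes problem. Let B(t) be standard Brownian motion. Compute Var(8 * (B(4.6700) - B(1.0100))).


Var(alpha*(B(t)-B(s))) = alpha^2 * (t-s)
= 8^2 * (4.6700 - 1.0100)
= 64 * 3.6600
= 234.2400

234.2400


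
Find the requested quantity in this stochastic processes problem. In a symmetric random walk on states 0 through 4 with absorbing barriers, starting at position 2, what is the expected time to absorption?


For symmetric RW on 0,...,N with absorbing barriers, E(i) = i*(N-i)
E(2) = 2 * 2 = 4

4


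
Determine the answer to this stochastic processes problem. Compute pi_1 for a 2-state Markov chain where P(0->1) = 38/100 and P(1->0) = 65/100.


Stationary distribution: pi_0 = p10/(p01+p10), pi_1 = p01/(p01+p10)
p01 = 0.3800, p10 = 0.6500
pi_1 = 0.3689

0.3689


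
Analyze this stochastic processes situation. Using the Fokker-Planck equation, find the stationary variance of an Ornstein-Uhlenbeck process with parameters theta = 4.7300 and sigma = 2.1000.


Stationary variance = sigma^2 / (2*theta)
= 2.1000^2 / (2*4.7300)
= 4.4100 / 9.4600
= 0.4662

0.4662


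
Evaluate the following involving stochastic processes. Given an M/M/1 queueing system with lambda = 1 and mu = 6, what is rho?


rho = lambda/mu
= 1/6
= 0.1667

0.1667


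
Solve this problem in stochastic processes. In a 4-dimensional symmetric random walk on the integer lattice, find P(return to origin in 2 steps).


P(return in 2 steps) = P(reverse first step) = 1/(2d)
= 1/8
= 0.1250

0.1250


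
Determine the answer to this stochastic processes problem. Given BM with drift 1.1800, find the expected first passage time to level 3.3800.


Expected first passage time = a/mu
= 3.3800/1.1800
= 2.8644

2.8644


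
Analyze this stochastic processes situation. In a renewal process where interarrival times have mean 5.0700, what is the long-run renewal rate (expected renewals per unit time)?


Long-run renewal rate = 1/E(X)
= 1/5.0700
= 0.1972

0.1972


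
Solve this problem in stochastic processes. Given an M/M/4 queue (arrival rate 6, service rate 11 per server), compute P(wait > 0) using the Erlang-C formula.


a = lambda/mu = 0.5455
rho = a/c = 0.1364
Erlang-C formula applied:
C(c,a) = 0.0025

0.0025


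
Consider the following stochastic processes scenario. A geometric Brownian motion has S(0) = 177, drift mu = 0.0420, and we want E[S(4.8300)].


E[S(t)] = S(0) * exp(mu * t)
= 177 * exp(0.0420 * 4.8300)
= 177 * 1.2249
= 216.8075

216.8075


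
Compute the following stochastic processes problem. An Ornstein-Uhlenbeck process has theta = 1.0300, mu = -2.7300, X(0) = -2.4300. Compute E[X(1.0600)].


E[X(t)] = mu + (X(0) - mu)*exp(-theta*t)
= -2.7300 + (-2.4300 - -2.7300)*exp(-1.0300*1.0600)
= -2.7300 + 0.3000 * 0.3356
= -2.6293

-2.6293


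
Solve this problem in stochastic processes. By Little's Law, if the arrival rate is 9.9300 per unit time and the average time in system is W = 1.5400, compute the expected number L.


Little's Law: L = lambda * W
= 9.9300 * 1.5400
= 15.2922

15.2922


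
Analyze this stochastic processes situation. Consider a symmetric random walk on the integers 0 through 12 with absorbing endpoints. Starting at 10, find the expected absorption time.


For symmetric RW on 0,...,N with absorbing barriers, E(i) = i*(N-i)
E(10) = 10 * 2 = 20

20


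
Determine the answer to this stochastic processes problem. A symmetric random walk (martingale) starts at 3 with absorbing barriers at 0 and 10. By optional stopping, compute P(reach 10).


By optional stopping theorem: E(M at tau) = M(0) = 3
P(hit 10)*10 + P(hit 0)*0 = 3
P(hit 10) = (3 - 0)/(10 - 0) = 3/10 = 0.3000

0.3000


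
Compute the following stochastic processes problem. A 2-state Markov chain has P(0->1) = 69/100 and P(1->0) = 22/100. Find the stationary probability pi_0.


Stationary distribution: pi_0 = p10/(p01+p10), pi_1 = p01/(p01+p10)
p01 = 0.6900, p10 = 0.2200
pi_0 = 0.2418

0.2418


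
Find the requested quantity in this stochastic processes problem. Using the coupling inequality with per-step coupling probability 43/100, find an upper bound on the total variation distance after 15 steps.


TV distance bound <= (1-delta)^n
= (1 - 0.4300)^15
= 0.5700^15
= 2.1783e-04

2.1783e-04


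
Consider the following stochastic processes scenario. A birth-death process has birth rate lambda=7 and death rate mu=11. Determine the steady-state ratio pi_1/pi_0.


For birth-death process, pi_n/pi_0 = (lambda/mu)^n
= (7/11)^1
= 0.6364

0.6364


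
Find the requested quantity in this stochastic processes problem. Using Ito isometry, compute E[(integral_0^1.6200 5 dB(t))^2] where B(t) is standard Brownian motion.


By Ito isometry: E[(int f dB)^2] = int f^2 dt
= 5^2 * 1.6200
= 25 * 1.6200 = 40.5000

40.5000


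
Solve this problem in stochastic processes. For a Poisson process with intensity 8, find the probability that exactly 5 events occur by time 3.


P(N(t)=k) = (lambda*t)^k * exp(-lambda*t) / k!
lambda*t = 24
= 24^5 * exp(-24) / 5!
= 7962624 * 3.7751e-11 / 120
= 2.5050e-06

2.5050e-06


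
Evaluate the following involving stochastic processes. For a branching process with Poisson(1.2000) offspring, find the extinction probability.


Since mu = 1.2000 > 1, extinction prob q < 1.
Solve s = exp(mu*(s-1)) iteratively.
q = 0.6863

0.6863


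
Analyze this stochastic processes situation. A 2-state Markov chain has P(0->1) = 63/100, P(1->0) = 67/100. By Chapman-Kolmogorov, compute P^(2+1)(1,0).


P^3 = P^2 * P^1
Computing via matrix multiplication of the transition matrix.
Entry (1,0) of P^3 = 0.5293

0.5293


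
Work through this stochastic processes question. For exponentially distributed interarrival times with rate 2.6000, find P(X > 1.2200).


P(X > t) = exp(-lambda * t)
= exp(-2.6000 * 1.2200)
= exp(-3.1720) = 0.0419

0.0419


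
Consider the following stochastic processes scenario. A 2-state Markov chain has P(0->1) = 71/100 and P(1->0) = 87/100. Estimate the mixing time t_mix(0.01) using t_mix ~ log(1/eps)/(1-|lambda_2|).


lambda_2 = |1 - p01 - p10| = |1 - 0.7100 - 0.8700| = 0.5800
t_mix ~ log(1/eps)/(1 - |lambda_2|)
= log(100)/(1 - 0.5800) = 4.6052/0.4200
= 10.9647

10.9647


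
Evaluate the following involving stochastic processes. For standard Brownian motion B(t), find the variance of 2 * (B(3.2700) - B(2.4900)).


Var(alpha*(B(t)-B(s))) = alpha^2 * (t-s)
= 2^2 * (3.2700 - 2.4900)
= 4 * 0.7800
= 3.1200

3.1200


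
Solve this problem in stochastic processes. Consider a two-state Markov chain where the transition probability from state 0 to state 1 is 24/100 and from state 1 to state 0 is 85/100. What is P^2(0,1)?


Computing P^2 by matrix multiplication.
P = [[0.7600, 0.2400], [0.8500, 0.1500]]
After raising P to the power 2:
P^2(0,1) = 0.2184

0.2184


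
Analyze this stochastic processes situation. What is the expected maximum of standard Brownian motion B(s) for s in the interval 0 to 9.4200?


E(max B(s)) = sqrt(2t/pi)
= sqrt(2*9.4200/pi)
= sqrt(5.9970)
= 2.4489

2.4489


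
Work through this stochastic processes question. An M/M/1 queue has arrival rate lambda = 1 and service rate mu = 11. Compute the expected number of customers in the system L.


rho = 1/11 = 0.0909
L = rho/(1-rho)
= 0.0909/0.9091
= 0.1000

0.1000


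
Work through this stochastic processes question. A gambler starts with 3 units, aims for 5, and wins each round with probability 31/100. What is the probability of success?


Gambler's ruin formula:
r = q/p = 0.6900/0.3100 = 2.2258
P(win) = (1 - r^i)/(1 - r^N)
= (1 - 2.2258^3)/(1 - 2.2258^5)
= 0.1870

0.1870


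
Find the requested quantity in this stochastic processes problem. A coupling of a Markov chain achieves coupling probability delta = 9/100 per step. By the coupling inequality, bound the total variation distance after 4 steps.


TV distance bound <= (1-delta)^n
= (1 - 0.0900)^4
= 0.9100^4
= 0.6857

0.6857


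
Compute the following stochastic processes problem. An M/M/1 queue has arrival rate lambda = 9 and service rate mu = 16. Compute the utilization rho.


rho = lambda/mu
= 9/16
= 0.5625

0.5625


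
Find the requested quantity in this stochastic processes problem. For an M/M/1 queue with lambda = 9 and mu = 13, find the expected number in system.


rho = 9/13 = 0.6923
L = rho/(1-rho)
= 0.6923/0.3077
= 2.2500

2.2500


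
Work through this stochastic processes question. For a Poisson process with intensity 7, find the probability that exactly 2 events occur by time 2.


P(N(t)=k) = (lambda*t)^k * exp(-lambda*t) / k!
lambda*t = 14
= 14^2 * exp(-14) / 2!
= 196 * 8.3153e-07 / 2
= 8.1490e-05

8.1490e-05


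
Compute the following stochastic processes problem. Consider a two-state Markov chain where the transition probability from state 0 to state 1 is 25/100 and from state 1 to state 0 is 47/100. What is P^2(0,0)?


Computing P^2 by matrix multiplication.
P = [[0.7500, 0.2500], [0.4700, 0.5300]]
After raising P to the power 2:
P^2(0,0) = 0.6800

0.6800


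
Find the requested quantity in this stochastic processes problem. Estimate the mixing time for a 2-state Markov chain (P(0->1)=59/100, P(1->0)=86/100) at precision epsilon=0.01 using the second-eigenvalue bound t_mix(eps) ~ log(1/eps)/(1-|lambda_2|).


lambda_2 = |1 - p01 - p10| = |1 - 0.5900 - 0.8600| = 0.4500
t_mix ~ log(1/eps)/(1 - |lambda_2|)
= log(100)/(1 - 0.4500) = 4.6052/0.5500
= 8.3730

8.3730


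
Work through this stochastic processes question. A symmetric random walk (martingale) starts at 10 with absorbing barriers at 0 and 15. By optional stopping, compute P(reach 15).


By optional stopping theorem: E(M at tau) = M(0) = 10
P(hit 15)*15 + P(hit 0)*0 = 10
P(hit 15) = (10 - 0)/(15 - 0) = 2/3 = 0.6667

0.6667


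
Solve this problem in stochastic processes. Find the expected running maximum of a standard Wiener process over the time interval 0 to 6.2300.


E(max B(s)) = sqrt(2t/pi)
= sqrt(2*6.2300/pi)
= sqrt(3.9661)
= 1.9915

1.9915


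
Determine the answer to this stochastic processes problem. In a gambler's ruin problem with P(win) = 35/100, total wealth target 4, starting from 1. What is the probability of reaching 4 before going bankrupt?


Gambler's ruin formula:
r = q/p = 0.6500/0.3500 = 1.8571
P(win) = (1 - r^i)/(1 - r^N)
= (1 - 1.8571^1)/(1 - 1.8571^4)
= 0.0787

0.0787


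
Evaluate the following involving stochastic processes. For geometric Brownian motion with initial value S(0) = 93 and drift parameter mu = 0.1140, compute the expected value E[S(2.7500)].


E[S(t)] = S(0) * exp(mu * t)
= 93 * exp(0.1140 * 2.7500)
= 93 * 1.3682
= 127.2431

127.2431


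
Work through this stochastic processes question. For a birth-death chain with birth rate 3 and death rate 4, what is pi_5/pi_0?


For birth-death process, pi_n/pi_0 = (lambda/mu)^n
= (3/4)^5
= 0.2373

0.2373


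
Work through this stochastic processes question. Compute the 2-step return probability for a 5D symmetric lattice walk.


P(return in 2 steps) = P(reverse first step) = 1/(2d)
= 1/10
= 0.1000

0.1000


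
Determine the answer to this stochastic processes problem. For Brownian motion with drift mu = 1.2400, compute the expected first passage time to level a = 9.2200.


Expected first passage time = a/mu
= 9.2200/1.2400
= 7.4355

7.4355


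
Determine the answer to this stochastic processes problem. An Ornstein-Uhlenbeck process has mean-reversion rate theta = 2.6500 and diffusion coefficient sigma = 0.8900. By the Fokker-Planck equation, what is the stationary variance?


Stationary variance = sigma^2 / (2*theta)
= 0.8900^2 / (2*2.6500)
= 0.7921 / 5.3000
= 0.1495

0.1495


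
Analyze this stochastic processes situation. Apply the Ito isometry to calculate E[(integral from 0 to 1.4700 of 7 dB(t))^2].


By Ito isometry: E[(int f dB)^2] = int f^2 dt
= 7^2 * 1.4700
= 49 * 1.4700 = 72.0300

72.0300


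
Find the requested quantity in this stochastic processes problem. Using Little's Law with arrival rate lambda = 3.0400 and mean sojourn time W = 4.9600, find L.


Little's Law: L = lambda * W
= 3.0400 * 4.9600
= 15.0784

15.0784


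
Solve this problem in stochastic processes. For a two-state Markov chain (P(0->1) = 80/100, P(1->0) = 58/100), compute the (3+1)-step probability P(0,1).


P^4 = P^3 * P^1
Computing via matrix multiplication of the transition matrix.
Entry (0,1) of P^4 = 0.5676

0.5676


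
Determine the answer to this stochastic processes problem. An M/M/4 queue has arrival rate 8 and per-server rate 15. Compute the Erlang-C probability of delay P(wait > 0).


a = lambda/mu = 0.5333
rho = a/c = 0.1333
Erlang-C formula applied:
C(c,a) = 0.0023

0.0023


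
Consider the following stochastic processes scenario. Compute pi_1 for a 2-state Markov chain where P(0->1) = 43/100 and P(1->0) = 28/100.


Stationary distribution: pi_0 = p10/(p01+p10), pi_1 = p01/(p01+p10)
p01 = 0.4300, p10 = 0.2800
pi_1 = 0.6056

0.6056


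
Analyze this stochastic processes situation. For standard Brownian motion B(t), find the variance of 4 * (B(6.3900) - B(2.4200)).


Var(alpha*(B(t)-B(s))) = alpha^2 * (t-s)
= 4^2 * (6.3900 - 2.4200)
= 16 * 3.9700
= 63.5200

63.5200


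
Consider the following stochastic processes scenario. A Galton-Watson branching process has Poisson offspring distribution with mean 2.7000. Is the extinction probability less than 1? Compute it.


Since mu = 2.7000 > 1, extinction prob q < 1.
Solve s = exp(mu*(s-1)) iteratively.
q = 0.0844

0.0844


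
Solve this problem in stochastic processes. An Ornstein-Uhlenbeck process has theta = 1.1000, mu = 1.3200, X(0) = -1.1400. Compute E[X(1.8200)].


E[X(t)] = mu + (X(0) - mu)*exp(-theta*t)
= 1.3200 + (-1.1400 - 1.3200)*exp(-1.1000*1.8200)
= 1.3200 + -2.4600 * 0.1351
= 0.9877

0.9877


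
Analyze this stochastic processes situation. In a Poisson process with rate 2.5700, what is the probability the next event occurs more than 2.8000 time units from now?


P(X > t) = exp(-lambda * t)
= exp(-2.5700 * 2.8000)
= exp(-7.1960) = 7.4958e-04

7.4958e-04


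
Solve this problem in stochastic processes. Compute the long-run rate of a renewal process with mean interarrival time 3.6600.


Long-run renewal rate = 1/E(X)
= 1/3.6600
= 0.2732

0.2732


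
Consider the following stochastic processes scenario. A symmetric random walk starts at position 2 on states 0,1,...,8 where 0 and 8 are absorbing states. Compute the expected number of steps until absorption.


For symmetric RW on 0,...,N with absorbing barriers, E(i) = i*(N-i)
E(2) = 2 * 6 = 12

12


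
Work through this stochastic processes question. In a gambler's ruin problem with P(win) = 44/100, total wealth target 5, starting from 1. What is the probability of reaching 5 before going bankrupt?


Gambler's ruin formula:
r = q/p = 0.5600/0.4400 = 1.2727
P(win) = (1 - r^i)/(1 - r^N)
= (1 - 1.2727^1)/(1 - 1.2727^5)
= 0.1166

0.1166


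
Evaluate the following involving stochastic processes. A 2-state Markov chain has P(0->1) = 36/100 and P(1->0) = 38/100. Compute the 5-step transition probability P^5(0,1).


Computing P^5 by matrix multiplication.
P = [[0.6400, 0.3600], [0.3800, 0.6200]]
After raising P to the power 5:
P^5(0,1) = 0.4859

0.4859


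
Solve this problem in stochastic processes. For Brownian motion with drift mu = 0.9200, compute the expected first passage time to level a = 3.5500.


Expected first passage time = a/mu
= 3.5500/0.9200
= 3.8587

3.8587


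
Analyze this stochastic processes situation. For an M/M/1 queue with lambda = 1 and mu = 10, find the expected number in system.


rho = 1/10 = 0.1000
L = rho/(1-rho)
= 0.1000/0.9000
= 0.1111

0.1111


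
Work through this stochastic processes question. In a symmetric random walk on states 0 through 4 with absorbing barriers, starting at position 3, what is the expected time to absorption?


For symmetric RW on 0,...,N with absorbing barriers, E(i) = i*(N-i)
E(3) = 3 * 1 = 3

3


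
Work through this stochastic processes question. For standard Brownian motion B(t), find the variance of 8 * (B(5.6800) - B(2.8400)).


Var(alpha*(B(t)-B(s))) = alpha^2 * (t-s)
= 8^2 * (5.6800 - 2.8400)
= 64 * 2.8400
= 181.7600

181.7600


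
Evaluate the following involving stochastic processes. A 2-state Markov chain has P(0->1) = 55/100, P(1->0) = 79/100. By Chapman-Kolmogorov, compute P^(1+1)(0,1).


P^2 = P^1 * P^1
Computing via matrix multiplication of the transition matrix.
Entry (0,1) of P^2 = 0.3630

0.3630


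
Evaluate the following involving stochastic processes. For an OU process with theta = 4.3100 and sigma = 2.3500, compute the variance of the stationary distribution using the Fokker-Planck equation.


Stationary variance = sigma^2 / (2*theta)
= 2.3500^2 / (2*4.3100)
= 5.5225 / 8.6200
= 0.6407

0.6407


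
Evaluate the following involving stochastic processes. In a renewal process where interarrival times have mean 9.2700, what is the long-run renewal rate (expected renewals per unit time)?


Long-run renewal rate = 1/E(X)
= 1/9.2700
= 0.1079

0.1079


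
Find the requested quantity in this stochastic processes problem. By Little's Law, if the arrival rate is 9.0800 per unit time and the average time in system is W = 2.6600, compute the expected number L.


Little's Law: L = lambda * W
= 9.0800 * 2.6600
= 24.1528

24.1528


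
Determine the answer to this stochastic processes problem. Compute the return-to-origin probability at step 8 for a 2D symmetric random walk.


P = C(8,4)^2 / 4^8
= 70^2 / 65536
= 4900 / 65536
= 0.0748

0.0748


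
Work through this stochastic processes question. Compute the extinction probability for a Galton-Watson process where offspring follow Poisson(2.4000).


Since mu = 2.4000 > 1, extinction prob q < 1.
Solve s = exp(mu*(s-1)) iteratively.
q = 0.1214

0.1214


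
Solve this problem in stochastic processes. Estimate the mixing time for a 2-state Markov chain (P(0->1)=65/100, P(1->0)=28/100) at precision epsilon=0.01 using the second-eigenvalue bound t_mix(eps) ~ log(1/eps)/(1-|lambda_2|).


lambda_2 = |1 - p01 - p10| = |1 - 0.6500 - 0.2800| = 0.0700
t_mix ~ log(1/eps)/(1 - |lambda_2|)
= log(100)/(1 - 0.0700) = 4.6052/0.9300
= 4.9518

4.9518


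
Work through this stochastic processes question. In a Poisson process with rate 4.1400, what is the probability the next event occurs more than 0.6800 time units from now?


P(X > t) = exp(-lambda * t)
= exp(-4.1400 * 0.6800)
= exp(-2.8152) = 0.0599

0.0599


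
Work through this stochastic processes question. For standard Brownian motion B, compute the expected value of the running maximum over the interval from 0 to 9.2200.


E(max B(s)) = sqrt(2t/pi)
= sqrt(2*9.2200/pi)
= sqrt(5.8696)
= 2.4227

2.4227


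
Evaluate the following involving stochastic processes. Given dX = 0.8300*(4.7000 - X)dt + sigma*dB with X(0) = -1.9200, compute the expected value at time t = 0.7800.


E[X(t)] = mu + (X(0) - mu)*exp(-theta*t)
= 4.7000 + (-1.9200 - 4.7000)*exp(-0.8300*0.7800)
= 4.7000 + -6.6200 * 0.5234
= 1.2351

1.2351


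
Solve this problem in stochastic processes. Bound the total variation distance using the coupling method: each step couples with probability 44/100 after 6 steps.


TV distance bound <= (1-delta)^n
= (1 - 0.4400)^6
= 0.5600^6
= 0.0308

0.0308


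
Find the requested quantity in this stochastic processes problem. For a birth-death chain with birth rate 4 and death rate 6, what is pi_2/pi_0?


For birth-death process, pi_n/pi_0 = (lambda/mu)^n
= (4/6)^2
= 0.4444

0.4444


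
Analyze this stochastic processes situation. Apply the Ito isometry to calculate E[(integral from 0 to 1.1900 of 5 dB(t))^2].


By Ito isometry: E[(int f dB)^2] = int f^2 dt
= 5^2 * 1.1900
= 25 * 1.1900 = 29.7500

29.7500


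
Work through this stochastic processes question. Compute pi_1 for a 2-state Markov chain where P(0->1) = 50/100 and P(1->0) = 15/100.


Stationary distribution: pi_0 = p10/(p01+p10), pi_1 = p01/(p01+p10)
p01 = 0.5000, p10 = 0.1500
pi_1 = 0.7692

0.7692


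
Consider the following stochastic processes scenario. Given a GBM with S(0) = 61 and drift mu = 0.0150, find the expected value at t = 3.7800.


E[S(t)] = S(0) * exp(mu * t)
= 61 * exp(0.0150 * 3.7800)
= 61 * 1.0583
= 64.5586

64.5586


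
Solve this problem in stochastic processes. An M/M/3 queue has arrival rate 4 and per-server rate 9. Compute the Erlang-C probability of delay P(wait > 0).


a = lambda/mu = 0.4444
rho = a/c = 0.1481
Erlang-C formula applied:
C(c,a) = 0.0110

0.0110


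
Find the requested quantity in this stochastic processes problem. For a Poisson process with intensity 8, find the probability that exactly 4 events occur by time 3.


P(N(t)=k) = (lambda*t)^k * exp(-lambda*t) / k!
lambda*t = 24
= 24^4 * exp(-24) / 4!
= 331776 * 3.7751e-11 / 24
= 5.2187e-07

5.2187e-07


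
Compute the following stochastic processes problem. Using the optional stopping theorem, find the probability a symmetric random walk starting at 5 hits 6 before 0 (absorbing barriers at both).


By optional stopping theorem: E(M at tau) = M(0) = 5
P(hit 6)*6 + P(hit 0)*0 = 5
P(hit 6) = (5 - 0)/(6 - 0) = 5/6 = 0.8333

0.8333


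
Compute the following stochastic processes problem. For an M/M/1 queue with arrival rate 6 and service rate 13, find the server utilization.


rho = lambda/mu
= 6/13
= 0.4615

0.4615


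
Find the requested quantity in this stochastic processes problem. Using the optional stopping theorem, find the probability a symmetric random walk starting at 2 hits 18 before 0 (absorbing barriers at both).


By optional stopping theorem: E(M at tau) = M(0) = 2
P(hit 18)*18 + P(hit 0)*0 = 2
P(hit 18) = (2 - 0)/(18 - 0) = 1/9 = 0.1111

0.1111


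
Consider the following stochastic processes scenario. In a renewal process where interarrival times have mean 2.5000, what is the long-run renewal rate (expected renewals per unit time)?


Long-run renewal rate = 1/E(X)
= 1/2.5000
= 0.4000

0.4000


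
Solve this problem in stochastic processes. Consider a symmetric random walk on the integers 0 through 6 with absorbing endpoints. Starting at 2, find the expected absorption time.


For symmetric RW on 0,...,N with absorbing barriers, E(i) = i*(N-i)
E(2) = 2 * 4 = 8

8


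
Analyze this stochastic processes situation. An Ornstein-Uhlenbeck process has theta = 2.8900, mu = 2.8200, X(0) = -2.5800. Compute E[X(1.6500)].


E[X(t)] = mu + (X(0) - mu)*exp(-theta*t)
= 2.8200 + (-2.5800 - 2.8200)*exp(-2.8900*1.6500)
= 2.8200 + -5.4000 * 0.0085
= 2.7741

2.7741


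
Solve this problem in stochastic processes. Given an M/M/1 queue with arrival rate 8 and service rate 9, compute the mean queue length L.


rho = 8/9 = 0.8889
L = rho/(1-rho)
= 0.8889/0.1111
= 8.0000

8.0000


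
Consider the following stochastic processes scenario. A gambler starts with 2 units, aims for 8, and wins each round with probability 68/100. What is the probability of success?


Gambler's ruin formula:
r = q/p = 0.3200/0.6800 = 0.4706
P(win) = (1 - r^i)/(1 - r^N)
= (1 - 0.4706^2)/(1 - 0.4706^8)
= 0.7804

0.7804


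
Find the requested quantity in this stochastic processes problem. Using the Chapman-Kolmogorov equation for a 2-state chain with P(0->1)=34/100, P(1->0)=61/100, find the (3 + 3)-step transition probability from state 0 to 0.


P^6 = P^3 * P^3
Computing via matrix multiplication of the transition matrix.
Entry (0,0) of P^6 = 0.6421

0.6421


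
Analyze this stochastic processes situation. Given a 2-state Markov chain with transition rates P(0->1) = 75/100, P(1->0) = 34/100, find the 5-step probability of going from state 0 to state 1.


Computing P^5 by matrix multiplication.
P = [[0.2500, 0.7500], [0.3400, 0.6600]]
After raising P to the power 5:
P^5(0,1) = 0.6881

0.6881


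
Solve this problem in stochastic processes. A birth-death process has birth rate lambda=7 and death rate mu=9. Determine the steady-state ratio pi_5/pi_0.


For birth-death process, pi_n/pi_0 = (lambda/mu)^n
= (7/9)^5
= 0.2846

0.2846


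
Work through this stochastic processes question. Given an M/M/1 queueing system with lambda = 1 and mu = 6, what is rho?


rho = lambda/mu
= 1/6
= 0.1667

0.1667


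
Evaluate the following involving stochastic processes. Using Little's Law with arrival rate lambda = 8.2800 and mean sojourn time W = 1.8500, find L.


Little's Law: L = lambda * W
= 8.2800 * 1.8500
= 15.3180

15.3180


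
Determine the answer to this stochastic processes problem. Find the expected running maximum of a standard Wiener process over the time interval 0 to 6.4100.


E(max B(s)) = sqrt(2t/pi)
= sqrt(2*6.4100/pi)
= sqrt(4.0807)
= 2.0201

2.0201


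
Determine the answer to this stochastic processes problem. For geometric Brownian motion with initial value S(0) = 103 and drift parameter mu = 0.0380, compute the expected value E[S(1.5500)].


E[S(t)] = S(0) * exp(mu * t)
= 103 * exp(0.0380 * 1.5500)
= 103 * 1.0607
= 109.2489

109.2489


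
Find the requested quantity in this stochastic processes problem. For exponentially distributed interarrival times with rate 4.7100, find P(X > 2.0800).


P(X > t) = exp(-lambda * t)
= exp(-4.7100 * 2.0800)
= exp(-9.7968) = 5.5629e-05

5.5629e-05


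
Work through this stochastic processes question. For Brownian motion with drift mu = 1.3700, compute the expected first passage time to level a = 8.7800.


Expected first passage time = a/mu
= 8.7800/1.3700
= 6.4088

6.4088


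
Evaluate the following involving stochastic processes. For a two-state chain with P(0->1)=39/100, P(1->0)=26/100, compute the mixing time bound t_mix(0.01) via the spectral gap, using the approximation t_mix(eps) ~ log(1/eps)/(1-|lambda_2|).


lambda_2 = |1 - p01 - p10| = |1 - 0.3900 - 0.2600| = 0.3500
t_mix ~ log(1/eps)/(1 - |lambda_2|)
= log(100)/(1 - 0.3500) = 4.6052/0.6500
= 7.0849

7.0849


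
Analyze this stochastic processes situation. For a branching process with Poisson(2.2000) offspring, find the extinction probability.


Since mu = 2.2000 > 1, extinction prob q < 1.
Solve s = exp(mu*(s-1)) iteratively.
q = 0.1563

0.1563


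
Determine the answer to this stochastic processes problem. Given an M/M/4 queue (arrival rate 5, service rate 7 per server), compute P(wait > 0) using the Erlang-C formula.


a = lambda/mu = 0.7143
rho = a/c = 0.1786
Erlang-C formula applied:
C(c,a) = 0.0065

0.0065


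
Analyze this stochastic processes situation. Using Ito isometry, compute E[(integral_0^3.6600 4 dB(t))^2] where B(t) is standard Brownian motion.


By Ito isometry: E[(int f dB)^2] = int f^2 dt
= 4^2 * 3.6600
= 16 * 3.6600 = 58.5600

58.5600


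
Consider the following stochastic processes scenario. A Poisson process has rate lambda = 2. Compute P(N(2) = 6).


P(N(t)=k) = (lambda*t)^k * exp(-lambda*t) / k!
lambda*t = 4
= 4^6 * exp(-4) / 6!
= 4096 * 0.0183 / 720
= 0.1042

0.1042


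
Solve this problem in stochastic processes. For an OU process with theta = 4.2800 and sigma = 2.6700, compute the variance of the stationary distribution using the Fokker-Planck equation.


Stationary variance = sigma^2 / (2*theta)
= 2.6700^2 / (2*4.2800)
= 7.1289 / 8.5600
= 0.8328

0.8328


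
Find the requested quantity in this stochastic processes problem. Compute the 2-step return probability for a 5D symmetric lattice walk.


P(return in 2 steps) = P(reverse first step) = 1/(2d)
= 1/10
= 0.1000

0.1000
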